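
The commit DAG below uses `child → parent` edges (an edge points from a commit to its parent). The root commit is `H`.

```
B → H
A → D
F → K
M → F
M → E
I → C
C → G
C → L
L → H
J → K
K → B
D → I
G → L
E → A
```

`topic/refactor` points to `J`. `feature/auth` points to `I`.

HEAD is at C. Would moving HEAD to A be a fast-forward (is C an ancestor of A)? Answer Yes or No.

A fast-forward from C to A is possible iff C is an ancestor of A.
Ancestors of A: {A, C, D, G, H, I, L}.
C is among them, so fast-forward is possible.

Yes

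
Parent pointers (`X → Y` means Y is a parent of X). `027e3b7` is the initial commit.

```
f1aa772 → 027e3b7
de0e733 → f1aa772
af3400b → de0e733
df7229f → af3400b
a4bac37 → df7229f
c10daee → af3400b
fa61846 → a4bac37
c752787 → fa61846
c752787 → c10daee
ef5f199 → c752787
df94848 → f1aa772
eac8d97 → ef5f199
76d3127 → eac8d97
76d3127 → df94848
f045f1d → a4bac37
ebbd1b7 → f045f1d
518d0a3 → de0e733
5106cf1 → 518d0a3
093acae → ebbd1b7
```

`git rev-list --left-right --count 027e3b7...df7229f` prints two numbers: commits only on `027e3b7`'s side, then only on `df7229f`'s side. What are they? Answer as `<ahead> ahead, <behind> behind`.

0 ahead, 4 behind

Reachable from 027e3b7: {027e3b7}.
Reachable from df7229f: {027e3b7, af3400b, de0e733, df7229f, f1aa772}.
Only in 027e3b7's history (ahead): {} — 0.
Only in df7229f's history (behind): {af3400b, de0e733, df7229f, f1aa772} — 4.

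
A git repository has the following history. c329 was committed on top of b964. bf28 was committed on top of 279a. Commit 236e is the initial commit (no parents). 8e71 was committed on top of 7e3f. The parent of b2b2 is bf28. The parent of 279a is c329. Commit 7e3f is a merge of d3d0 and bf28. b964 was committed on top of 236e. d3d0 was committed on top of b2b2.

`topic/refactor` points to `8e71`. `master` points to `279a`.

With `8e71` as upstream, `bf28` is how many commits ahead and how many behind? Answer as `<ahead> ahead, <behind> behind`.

Reachable from bf28: {236e, 279a, b964, bf28, c329}.
Reachable from 8e71: {236e, 279a, 7e3f, 8e71, b2b2, b964, bf28, c329, d3d0}.
Only in bf28's history (ahead): {} — 0.
Only in 8e71's history (behind): {7e3f, 8e71, b2b2, d3d0} — 4.

0 ahead, 4 behind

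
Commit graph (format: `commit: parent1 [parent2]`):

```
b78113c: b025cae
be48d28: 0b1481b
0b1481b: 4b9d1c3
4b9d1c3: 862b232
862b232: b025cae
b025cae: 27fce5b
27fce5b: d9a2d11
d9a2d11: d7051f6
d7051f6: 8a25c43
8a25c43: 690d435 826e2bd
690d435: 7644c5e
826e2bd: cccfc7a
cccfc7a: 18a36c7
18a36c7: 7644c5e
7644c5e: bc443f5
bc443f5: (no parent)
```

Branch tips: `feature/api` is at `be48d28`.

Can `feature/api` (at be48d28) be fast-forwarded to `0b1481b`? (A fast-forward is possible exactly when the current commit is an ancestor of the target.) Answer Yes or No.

A fast-forward from be48d28 to 0b1481b is possible iff be48d28 is an ancestor of 0b1481b.
Ancestors of 0b1481b: {0b1481b, 18a36c7, 27fce5b, 4b9d1c3, 690d435, 7644c5e, 826e2bd, 862b232, 8a25c43, b025cae, bc443f5, cccfc7a, d7051f6, d9a2d11}.
be48d28 is not among them, so fast-forward is not possible.

No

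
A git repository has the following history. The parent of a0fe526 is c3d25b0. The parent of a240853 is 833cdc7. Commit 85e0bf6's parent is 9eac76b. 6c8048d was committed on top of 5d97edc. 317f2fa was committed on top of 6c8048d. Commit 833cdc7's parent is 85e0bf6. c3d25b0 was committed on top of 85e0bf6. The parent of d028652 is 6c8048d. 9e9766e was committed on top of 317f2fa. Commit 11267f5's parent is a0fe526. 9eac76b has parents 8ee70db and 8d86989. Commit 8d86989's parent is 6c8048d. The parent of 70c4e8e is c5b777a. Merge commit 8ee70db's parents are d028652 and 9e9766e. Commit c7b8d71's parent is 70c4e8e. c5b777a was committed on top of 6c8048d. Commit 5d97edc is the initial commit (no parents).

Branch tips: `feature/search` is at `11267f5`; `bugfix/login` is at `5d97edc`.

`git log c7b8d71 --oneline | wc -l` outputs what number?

Walking parent pointers from c7b8d71: reachable set = {5d97edc, 6c8048d, 70c4e8e, c5b777a, c7b8d71}.
That is 5 commits.

5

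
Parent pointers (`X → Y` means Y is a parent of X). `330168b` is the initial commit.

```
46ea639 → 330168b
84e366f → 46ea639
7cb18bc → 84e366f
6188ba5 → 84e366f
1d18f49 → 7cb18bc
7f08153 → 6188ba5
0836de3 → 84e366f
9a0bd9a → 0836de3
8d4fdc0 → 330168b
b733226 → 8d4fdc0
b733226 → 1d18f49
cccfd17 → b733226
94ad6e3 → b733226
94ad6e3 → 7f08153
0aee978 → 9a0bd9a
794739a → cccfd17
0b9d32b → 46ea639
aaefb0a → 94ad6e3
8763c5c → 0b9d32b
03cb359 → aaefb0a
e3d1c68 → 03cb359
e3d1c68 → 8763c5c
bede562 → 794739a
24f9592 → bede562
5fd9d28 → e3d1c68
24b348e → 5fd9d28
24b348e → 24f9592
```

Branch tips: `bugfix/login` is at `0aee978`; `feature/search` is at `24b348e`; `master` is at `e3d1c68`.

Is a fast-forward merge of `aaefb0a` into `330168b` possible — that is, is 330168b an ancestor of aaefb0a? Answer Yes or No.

A fast-forward from 330168b to aaefb0a is possible iff 330168b is an ancestor of aaefb0a.
Ancestors of aaefb0a: {1d18f49, 330168b, 46ea639, 6188ba5, 7cb18bc, 7f08153, 84e366f, 8d4fdc0, 94ad6e3, aaefb0a, b733226}.
330168b is among them, so fast-forward is possible.

Yes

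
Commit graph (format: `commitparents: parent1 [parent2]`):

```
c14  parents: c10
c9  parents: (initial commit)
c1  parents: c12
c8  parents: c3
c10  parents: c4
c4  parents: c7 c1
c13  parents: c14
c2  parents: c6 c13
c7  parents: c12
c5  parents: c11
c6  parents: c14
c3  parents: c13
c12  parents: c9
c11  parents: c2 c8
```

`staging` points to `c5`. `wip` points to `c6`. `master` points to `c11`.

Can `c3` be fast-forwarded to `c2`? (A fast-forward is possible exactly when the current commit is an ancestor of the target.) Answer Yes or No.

A fast-forward from c3 to c2 is possible iff c3 is an ancestor of c2.
Ancestors of c2: {c1, c10, c12, c13, c14, c2, c4, c6, c7, c9}.
c3 is not among them, so fast-forward is not possible.

No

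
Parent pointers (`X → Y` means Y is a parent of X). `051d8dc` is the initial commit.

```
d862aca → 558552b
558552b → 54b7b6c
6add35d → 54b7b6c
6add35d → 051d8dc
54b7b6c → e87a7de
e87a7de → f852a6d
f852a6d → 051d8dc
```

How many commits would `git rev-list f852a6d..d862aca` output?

4

Reachable from d862aca: {051d8dc, 54b7b6c, 558552b, d862aca, e87a7de, f852a6d}.
Reachable from f852a6d: {051d8dc, f852a6d}.
In d862aca's history but not f852a6d's: {54b7b6c, 558552b, d862aca, e87a7de} — 4 commits.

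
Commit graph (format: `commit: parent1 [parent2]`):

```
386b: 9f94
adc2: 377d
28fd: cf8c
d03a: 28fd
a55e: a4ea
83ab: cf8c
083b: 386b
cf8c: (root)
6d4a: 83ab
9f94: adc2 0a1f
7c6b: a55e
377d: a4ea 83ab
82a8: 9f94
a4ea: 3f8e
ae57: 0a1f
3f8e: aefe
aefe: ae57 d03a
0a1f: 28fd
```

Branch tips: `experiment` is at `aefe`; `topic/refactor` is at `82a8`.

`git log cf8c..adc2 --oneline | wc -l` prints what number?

Reachable from adc2: {0a1f, 28fd, 377d, 3f8e, 83ab, a4ea, adc2, ae57, aefe, cf8c, d03a}.
Reachable from cf8c: {cf8c}.
In adc2's history but not cf8c's: {0a1f, 28fd, 377d, 3f8e, 83ab, a4ea, adc2, ae57, aefe, d03a} — 10 commits.

10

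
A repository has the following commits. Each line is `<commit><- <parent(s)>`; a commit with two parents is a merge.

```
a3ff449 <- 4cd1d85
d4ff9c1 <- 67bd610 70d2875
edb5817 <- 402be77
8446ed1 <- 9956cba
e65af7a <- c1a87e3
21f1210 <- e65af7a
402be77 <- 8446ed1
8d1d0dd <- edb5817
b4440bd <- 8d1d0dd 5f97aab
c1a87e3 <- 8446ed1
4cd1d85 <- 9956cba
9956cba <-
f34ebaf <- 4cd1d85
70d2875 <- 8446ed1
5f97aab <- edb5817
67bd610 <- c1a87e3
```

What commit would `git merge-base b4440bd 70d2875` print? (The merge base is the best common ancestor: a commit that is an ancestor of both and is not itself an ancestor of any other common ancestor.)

8446ed1

Ancestors of b4440bd: {402be77, 5f97aab, 8446ed1, 8d1d0dd, 9956cba, b4440bd, edb5817}.
Ancestors of 70d2875: {70d2875, 8446ed1, 9956cba}.
Common ancestors: {8446ed1, 9956cba}.
Among these, 8446ed1 is not an ancestor of any other common ancestor — it is the merge base.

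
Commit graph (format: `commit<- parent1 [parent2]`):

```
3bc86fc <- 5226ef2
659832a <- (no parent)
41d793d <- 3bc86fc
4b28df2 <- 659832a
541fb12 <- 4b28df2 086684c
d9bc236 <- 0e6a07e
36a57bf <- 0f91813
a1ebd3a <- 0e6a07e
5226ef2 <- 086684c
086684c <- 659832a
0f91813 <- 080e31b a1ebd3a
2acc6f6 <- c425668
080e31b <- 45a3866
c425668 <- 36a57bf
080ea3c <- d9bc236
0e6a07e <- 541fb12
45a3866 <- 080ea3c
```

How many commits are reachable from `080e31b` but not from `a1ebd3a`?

4

Reachable from 080e31b: {080e31b, 080ea3c, 086684c, 0e6a07e, 45a3866, 4b28df2, 541fb12, 659832a, d9bc236}.
Reachable from a1ebd3a: {086684c, 0e6a07e, 4b28df2, 541fb12, 659832a, a1ebd3a}.
In 080e31b's history but not a1ebd3a's: {080e31b, 080ea3c, 45a3866, d9bc236} — 4 commits.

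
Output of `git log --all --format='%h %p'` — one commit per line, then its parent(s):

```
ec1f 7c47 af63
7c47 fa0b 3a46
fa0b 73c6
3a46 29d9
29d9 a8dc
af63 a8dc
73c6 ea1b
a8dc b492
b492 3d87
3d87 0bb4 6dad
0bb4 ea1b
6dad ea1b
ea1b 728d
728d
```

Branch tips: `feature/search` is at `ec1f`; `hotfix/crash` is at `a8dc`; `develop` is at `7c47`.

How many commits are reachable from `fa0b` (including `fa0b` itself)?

4

Walking parent pointers from fa0b: reachable set = {728d, 73c6, ea1b, fa0b}.
That is 4 commits.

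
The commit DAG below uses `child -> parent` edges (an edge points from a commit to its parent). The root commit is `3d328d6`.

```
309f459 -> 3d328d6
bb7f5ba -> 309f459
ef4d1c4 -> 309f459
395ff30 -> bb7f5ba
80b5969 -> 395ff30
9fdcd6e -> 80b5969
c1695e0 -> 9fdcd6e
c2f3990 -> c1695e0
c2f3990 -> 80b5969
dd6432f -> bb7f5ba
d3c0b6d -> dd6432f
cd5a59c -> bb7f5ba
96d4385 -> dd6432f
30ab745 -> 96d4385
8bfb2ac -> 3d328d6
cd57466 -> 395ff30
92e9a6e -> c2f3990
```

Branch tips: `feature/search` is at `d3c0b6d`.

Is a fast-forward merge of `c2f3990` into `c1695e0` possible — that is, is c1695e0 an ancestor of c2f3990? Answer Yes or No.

Yes

A fast-forward from c1695e0 to c2f3990 is possible iff c1695e0 is an ancestor of c2f3990.
Ancestors of c2f3990: {309f459, 395ff30, 3d328d6, 80b5969, 9fdcd6e, bb7f5ba, c1695e0, c2f3990}.
c1695e0 is among them, so fast-forward is possible.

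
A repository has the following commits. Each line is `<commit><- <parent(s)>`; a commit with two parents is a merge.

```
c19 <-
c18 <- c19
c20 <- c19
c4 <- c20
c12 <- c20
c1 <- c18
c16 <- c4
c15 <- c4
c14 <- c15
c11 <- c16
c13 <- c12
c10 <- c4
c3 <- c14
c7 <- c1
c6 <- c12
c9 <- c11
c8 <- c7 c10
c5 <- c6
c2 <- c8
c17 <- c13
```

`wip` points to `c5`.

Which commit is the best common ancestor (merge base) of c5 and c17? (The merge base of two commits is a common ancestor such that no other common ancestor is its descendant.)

c12

Ancestors of c5: {c12, c19, c20, c5, c6}.
Ancestors of c17: {c12, c13, c17, c19, c20}.
Common ancestors: {c12, c19, c20}.
Among these, c12 is not an ancestor of any other common ancestor — it is the merge base.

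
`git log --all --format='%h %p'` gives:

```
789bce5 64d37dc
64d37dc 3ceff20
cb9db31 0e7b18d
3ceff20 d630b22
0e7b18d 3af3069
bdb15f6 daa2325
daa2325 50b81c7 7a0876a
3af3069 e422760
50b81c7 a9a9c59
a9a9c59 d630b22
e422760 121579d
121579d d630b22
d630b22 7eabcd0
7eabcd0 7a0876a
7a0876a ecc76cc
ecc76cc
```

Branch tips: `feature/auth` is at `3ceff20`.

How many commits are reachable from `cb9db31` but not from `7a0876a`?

7

Reachable from cb9db31: {0e7b18d, 121579d, 3af3069, 7a0876a, 7eabcd0, cb9db31, d630b22, e422760, ecc76cc}.
Reachable from 7a0876a: {7a0876a, ecc76cc}.
In cb9db31's history but not 7a0876a's: {0e7b18d, 121579d, 3af3069, 7eabcd0, cb9db31, d630b22, e422760} — 7 commits.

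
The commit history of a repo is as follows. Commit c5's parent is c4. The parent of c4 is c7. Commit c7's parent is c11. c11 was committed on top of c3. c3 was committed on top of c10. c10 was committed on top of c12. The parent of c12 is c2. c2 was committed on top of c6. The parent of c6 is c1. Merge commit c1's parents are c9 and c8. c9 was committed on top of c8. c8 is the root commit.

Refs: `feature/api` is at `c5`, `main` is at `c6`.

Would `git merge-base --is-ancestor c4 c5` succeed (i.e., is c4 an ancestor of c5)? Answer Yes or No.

Ancestors of c5 (commits reachable by following parents): {c1, c10, c11, c12, c2, c3, c4, c5, c6, c7, c8, c9}.
c4 is in that set, so it is an ancestor of c5.

Yes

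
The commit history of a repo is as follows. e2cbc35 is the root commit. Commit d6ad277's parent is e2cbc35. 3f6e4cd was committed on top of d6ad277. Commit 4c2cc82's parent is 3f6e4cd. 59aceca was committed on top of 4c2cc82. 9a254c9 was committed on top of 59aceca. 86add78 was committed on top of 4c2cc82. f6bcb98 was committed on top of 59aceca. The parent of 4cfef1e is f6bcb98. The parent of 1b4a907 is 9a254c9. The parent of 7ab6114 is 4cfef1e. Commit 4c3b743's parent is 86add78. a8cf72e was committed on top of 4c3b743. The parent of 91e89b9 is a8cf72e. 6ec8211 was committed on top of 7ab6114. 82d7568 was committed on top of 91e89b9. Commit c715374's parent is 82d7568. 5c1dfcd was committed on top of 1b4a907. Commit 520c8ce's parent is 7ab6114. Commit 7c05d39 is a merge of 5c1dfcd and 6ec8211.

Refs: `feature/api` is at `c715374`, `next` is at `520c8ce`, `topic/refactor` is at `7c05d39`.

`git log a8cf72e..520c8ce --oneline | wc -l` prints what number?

5

Reachable from 520c8ce: {3f6e4cd, 4c2cc82, 4cfef1e, 520c8ce, 59aceca, 7ab6114, d6ad277, e2cbc35, f6bcb98}.
Reachable from a8cf72e: {3f6e4cd, 4c2cc82, 4c3b743, 86add78, a8cf72e, d6ad277, e2cbc35}.
In 520c8ce's history but not a8cf72e's: {4cfef1e, 520c8ce, 59aceca, 7ab6114, f6bcb98} — 5 commits.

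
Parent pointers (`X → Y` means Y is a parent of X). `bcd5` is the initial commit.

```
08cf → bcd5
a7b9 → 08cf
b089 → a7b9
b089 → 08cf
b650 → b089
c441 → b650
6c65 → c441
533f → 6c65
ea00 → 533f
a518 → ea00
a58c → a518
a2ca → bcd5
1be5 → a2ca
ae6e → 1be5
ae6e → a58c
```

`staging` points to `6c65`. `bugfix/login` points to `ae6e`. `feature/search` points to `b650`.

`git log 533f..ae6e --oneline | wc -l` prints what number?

6

Reachable from ae6e: {08cf, 1be5, 533f, 6c65, a2ca, a518, a58c, a7b9, ae6e, b089, b650, bcd5, c441, ea00}.
Reachable from 533f: {08cf, 533f, 6c65, a7b9, b089, b650, bcd5, c441}.
In ae6e's history but not 533f's: {1be5, a2ca, a518, a58c, ae6e, ea00} — 6 commits.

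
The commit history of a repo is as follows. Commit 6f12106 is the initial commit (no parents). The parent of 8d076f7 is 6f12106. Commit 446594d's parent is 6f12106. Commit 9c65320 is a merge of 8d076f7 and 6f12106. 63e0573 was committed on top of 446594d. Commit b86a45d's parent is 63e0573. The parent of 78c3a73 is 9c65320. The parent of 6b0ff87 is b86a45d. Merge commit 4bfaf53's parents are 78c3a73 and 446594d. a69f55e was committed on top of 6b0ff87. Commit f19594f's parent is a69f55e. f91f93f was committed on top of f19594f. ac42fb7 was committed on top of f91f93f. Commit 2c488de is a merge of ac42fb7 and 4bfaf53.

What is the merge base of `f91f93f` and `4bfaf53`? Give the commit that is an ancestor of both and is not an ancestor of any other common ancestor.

Ancestors of f91f93f: {446594d, 63e0573, 6b0ff87, 6f12106, a69f55e, b86a45d, f19594f, f91f93f}.
Ancestors of 4bfaf53: {446594d, 4bfaf53, 6f12106, 78c3a73, 8d076f7, 9c65320}.
Common ancestors: {446594d, 6f12106}.
Among these, 446594d is not an ancestor of any other common ancestor — it is the merge base.

446594d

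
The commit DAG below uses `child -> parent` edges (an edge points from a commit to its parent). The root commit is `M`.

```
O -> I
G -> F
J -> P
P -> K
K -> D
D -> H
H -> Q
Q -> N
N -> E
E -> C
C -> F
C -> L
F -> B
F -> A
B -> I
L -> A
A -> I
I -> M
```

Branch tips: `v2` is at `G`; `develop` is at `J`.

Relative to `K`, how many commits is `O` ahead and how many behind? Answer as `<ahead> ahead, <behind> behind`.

Reachable from O: {I, M, O}.
Reachable from K: {A, B, C, D, E, F, H, I, K, L, M, N, Q}.
Only in O's history (ahead): {O} — 1.
Only in K's history (behind): {A, B, C, D, E, F, H, K, L, N, Q} — 11.

1 ahead, 11 behind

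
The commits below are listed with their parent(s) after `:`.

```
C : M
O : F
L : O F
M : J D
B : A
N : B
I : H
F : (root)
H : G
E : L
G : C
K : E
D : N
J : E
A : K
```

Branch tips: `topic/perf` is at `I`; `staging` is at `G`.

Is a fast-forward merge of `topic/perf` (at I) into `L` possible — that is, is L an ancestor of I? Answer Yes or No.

Yes

A fast-forward from L to I is possible iff L is an ancestor of I.
Ancestors of I: {A, B, C, D, E, F, G, H, I, J, K, L, M, N, O}.
L is among them, so fast-forward is possible.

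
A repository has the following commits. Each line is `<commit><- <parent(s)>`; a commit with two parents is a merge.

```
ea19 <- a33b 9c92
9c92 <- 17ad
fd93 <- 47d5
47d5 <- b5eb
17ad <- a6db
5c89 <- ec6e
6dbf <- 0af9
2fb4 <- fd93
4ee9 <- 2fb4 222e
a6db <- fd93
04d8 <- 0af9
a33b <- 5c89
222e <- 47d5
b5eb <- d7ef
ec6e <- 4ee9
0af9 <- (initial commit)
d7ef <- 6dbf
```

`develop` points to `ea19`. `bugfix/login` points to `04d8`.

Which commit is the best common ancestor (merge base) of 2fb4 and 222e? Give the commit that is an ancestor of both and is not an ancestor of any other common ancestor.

Ancestors of 2fb4: {0af9, 2fb4, 47d5, 6dbf, b5eb, d7ef, fd93}.
Ancestors of 222e: {0af9, 222e, 47d5, 6dbf, b5eb, d7ef}.
Common ancestors: {0af9, 47d5, 6dbf, b5eb, d7ef}.
Among these, 47d5 is not an ancestor of any other common ancestor — it is the merge base.

47d5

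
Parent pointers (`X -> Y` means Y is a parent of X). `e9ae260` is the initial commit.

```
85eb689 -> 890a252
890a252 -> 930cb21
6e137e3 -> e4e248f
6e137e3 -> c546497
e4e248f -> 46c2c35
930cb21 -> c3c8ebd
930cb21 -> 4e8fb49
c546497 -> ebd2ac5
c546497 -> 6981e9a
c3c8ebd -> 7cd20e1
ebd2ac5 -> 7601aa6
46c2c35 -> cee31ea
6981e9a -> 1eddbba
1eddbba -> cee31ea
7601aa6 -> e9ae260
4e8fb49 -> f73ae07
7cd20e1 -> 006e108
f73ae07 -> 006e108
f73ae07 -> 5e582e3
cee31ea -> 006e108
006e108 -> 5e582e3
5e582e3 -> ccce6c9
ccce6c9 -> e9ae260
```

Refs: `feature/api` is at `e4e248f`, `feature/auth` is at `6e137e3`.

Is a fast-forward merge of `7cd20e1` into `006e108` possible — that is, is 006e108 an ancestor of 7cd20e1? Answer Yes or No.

Yes

A fast-forward from 006e108 to 7cd20e1 is possible iff 006e108 is an ancestor of 7cd20e1.
Ancestors of 7cd20e1: {006e108, 5e582e3, 7cd20e1, ccce6c9, e9ae260}.
006e108 is among them, so fast-forward is possible.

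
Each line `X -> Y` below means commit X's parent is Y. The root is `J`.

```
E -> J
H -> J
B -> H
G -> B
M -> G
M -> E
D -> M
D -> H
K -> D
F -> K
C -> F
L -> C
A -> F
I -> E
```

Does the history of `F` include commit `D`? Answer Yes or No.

Ancestors of F (commits reachable by following parents): {B, D, E, F, G, H, J, K, M}.
D is in that set, so it is an ancestor of F.

Yes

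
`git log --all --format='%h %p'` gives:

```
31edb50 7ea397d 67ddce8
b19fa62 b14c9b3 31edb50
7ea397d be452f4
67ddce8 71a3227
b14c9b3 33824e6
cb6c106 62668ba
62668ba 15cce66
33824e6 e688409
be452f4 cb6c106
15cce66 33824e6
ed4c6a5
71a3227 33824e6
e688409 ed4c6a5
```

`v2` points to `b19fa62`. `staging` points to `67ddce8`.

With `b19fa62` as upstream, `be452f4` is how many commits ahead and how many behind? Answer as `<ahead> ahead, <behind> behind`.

0 ahead, 6 behind

Reachable from be452f4: {15cce66, 33824e6, 62668ba, be452f4, cb6c106, e688409, ed4c6a5}.
Reachable from b19fa62: {15cce66, 31edb50, 33824e6, 62668ba, 67ddce8, 71a3227, 7ea397d, b14c9b3, b19fa62, be452f4, cb6c106, e688409, ed4c6a5}.
Only in be452f4's history (ahead): {} — 0.
Only in b19fa62's history (behind): {31edb50, 67ddce8, 71a3227, 7ea397d, b14c9b3, b19fa62} — 6.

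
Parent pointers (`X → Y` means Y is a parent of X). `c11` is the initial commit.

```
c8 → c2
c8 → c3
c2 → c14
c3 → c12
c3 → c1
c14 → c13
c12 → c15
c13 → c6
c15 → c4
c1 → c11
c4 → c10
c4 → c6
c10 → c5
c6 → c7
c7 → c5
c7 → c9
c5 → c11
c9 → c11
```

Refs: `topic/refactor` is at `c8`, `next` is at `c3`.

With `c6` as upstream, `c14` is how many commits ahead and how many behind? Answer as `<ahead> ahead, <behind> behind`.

Reachable from c14: {c11, c13, c14, c5, c6, c7, c9}.
Reachable from c6: {c11, c5, c6, c7, c9}.
Only in c14's history (ahead): {c13, c14} — 2.
Only in c6's history (behind): {} — 0.

2 ahead, 0 behind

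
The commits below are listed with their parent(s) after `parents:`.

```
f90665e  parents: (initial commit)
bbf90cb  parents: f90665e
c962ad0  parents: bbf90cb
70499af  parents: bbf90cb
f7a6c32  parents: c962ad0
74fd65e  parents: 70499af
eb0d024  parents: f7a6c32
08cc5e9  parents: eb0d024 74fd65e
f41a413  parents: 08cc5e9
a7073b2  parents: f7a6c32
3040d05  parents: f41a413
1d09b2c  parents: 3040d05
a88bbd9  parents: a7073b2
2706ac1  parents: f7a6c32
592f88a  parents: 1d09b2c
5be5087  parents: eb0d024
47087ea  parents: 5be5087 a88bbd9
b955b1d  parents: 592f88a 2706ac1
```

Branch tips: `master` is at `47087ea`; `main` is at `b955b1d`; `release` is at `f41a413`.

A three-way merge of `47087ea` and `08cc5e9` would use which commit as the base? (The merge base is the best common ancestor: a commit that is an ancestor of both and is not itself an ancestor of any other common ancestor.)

eb0d024

Ancestors of 47087ea: {47087ea, 5be5087, a7073b2, a88bbd9, bbf90cb, c962ad0, eb0d024, f7a6c32, f90665e}.
Ancestors of 08cc5e9: {08cc5e9, 70499af, 74fd65e, bbf90cb, c962ad0, eb0d024, f7a6c32, f90665e}.
Common ancestors: {bbf90cb, c962ad0, eb0d024, f7a6c32, f90665e}.
Among these, eb0d024 is not an ancestor of any other common ancestor — it is the merge base.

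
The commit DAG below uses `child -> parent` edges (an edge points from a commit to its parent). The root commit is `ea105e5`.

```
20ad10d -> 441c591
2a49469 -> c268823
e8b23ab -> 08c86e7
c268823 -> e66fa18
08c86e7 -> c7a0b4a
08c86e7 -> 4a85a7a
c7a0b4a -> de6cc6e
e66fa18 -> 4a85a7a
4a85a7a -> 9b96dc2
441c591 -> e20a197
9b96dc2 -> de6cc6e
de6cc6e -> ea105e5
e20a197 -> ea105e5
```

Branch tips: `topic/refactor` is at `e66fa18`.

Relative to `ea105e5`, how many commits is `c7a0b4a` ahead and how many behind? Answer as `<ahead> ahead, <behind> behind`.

Reachable from c7a0b4a: {c7a0b4a, de6cc6e, ea105e5}.
Reachable from ea105e5: {ea105e5}.
Only in c7a0b4a's history (ahead): {c7a0b4a, de6cc6e} — 2.
Only in ea105e5's history (behind): {} — 0.

2 ahead, 0 behind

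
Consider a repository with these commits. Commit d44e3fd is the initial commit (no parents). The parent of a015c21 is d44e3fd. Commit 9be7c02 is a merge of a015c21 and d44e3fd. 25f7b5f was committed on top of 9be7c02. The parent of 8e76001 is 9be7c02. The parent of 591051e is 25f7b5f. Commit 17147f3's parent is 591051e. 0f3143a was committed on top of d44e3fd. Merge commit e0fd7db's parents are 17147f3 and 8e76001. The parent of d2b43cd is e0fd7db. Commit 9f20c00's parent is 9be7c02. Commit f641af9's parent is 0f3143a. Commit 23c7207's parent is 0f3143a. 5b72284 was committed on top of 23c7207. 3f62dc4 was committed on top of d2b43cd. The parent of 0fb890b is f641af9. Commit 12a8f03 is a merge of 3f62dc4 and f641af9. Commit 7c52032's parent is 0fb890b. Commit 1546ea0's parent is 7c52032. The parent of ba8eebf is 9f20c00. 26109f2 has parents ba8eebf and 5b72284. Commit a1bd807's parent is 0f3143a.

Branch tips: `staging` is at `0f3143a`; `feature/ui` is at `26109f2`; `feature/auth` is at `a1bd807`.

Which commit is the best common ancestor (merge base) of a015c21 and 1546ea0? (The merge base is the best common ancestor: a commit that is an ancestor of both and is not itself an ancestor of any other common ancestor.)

d44e3fd

Ancestors of a015c21: {a015c21, d44e3fd}.
Ancestors of 1546ea0: {0f3143a, 0fb890b, 1546ea0, 7c52032, d44e3fd, f641af9}.
Common ancestors: {d44e3fd}.
The only common ancestor is d44e3fd, so it is the merge base.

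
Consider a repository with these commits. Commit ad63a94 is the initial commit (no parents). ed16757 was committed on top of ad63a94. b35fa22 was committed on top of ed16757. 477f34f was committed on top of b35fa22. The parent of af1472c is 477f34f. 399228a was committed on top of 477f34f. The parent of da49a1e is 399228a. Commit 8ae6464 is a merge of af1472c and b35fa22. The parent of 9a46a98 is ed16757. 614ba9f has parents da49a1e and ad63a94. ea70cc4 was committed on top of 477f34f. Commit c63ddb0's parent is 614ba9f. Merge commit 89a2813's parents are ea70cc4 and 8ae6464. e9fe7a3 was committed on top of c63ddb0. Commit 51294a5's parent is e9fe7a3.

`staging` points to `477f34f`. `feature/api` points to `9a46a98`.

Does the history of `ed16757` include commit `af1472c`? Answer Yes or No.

Ancestors of ed16757: {ad63a94, ed16757}.
af1472c is not in that set, so it is not an ancestor of ed16757.

No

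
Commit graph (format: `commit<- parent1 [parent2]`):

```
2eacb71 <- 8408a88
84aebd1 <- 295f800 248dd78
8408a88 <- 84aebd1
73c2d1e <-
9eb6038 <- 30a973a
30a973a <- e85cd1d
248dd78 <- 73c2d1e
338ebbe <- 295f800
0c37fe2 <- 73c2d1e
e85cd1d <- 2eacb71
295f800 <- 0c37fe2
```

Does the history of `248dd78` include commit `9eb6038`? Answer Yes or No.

Ancestors of 248dd78: {248dd78, 73c2d1e}.
9eb6038 is not in that set, so it is not an ancestor of 248dd78.

No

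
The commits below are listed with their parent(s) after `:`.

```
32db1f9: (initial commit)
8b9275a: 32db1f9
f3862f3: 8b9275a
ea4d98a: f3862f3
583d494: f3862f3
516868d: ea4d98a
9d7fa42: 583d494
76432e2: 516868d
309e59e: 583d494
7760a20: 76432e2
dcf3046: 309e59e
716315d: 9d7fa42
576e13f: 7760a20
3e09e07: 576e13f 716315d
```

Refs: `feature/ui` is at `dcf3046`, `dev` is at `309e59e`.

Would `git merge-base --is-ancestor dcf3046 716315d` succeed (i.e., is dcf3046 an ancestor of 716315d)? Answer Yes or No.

No

Ancestors of 716315d: {32db1f9, 583d494, 716315d, 8b9275a, 9d7fa42, f3862f3}.
dcf3046 is not in that set, so it is not an ancestor of 716315d.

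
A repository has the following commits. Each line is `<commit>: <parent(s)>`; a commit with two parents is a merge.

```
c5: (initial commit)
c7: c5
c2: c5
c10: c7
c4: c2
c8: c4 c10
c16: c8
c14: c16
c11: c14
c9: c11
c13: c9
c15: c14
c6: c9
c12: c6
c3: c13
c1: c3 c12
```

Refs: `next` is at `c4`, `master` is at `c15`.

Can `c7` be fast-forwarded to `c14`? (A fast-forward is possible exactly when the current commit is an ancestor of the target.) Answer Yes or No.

A fast-forward from c7 to c14 is possible iff c7 is an ancestor of c14.
Ancestors of c14: {c10, c14, c16, c2, c4, c5, c7, c8}.
c7 is among them, so fast-forward is possible.

Yes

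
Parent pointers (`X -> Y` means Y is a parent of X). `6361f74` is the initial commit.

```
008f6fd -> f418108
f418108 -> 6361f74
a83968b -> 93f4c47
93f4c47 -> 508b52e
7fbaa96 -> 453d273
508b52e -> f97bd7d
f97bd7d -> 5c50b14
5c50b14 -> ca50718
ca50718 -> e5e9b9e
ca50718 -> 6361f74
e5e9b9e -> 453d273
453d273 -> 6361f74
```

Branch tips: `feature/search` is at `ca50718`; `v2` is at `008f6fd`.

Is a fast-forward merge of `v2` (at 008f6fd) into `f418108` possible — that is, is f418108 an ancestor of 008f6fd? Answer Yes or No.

Yes

A fast-forward from f418108 to 008f6fd is possible iff f418108 is an ancestor of 008f6fd.
Ancestors of 008f6fd: {008f6fd, 6361f74, f418108}.
f418108 is among them, so fast-forward is possible.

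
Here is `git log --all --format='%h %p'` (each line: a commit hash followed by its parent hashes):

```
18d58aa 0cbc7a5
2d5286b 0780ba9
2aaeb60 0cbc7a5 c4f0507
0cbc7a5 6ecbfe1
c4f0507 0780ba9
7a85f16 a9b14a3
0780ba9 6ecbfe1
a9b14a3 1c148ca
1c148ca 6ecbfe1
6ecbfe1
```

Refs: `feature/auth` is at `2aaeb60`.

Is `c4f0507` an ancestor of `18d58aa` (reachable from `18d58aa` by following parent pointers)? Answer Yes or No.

Ancestors of 18d58aa: {0cbc7a5, 18d58aa, 6ecbfe1}.
c4f0507 is not in that set, so it is not an ancestor of 18d58aa.

No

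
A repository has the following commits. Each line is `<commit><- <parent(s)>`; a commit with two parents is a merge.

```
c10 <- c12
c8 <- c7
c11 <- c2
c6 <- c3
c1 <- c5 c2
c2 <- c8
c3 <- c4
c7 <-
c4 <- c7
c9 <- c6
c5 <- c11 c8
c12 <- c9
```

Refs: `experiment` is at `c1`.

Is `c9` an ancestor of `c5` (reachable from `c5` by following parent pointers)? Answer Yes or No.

Ancestors of c5: {c11, c2, c5, c7, c8}.
c9 is not in that set, so it is not an ancestor of c5.

No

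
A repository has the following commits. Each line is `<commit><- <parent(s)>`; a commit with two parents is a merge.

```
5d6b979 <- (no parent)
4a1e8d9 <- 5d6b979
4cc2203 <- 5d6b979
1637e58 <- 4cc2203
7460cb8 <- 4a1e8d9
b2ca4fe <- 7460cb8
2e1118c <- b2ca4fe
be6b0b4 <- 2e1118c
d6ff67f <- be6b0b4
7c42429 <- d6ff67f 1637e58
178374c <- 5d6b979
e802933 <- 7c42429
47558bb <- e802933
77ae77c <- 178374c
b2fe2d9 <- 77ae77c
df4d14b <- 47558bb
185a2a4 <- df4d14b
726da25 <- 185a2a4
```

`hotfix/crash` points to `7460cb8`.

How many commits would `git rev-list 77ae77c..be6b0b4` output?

5

Reachable from be6b0b4: {2e1118c, 4a1e8d9, 5d6b979, 7460cb8, b2ca4fe, be6b0b4}.
Reachable from 77ae77c: {178374c, 5d6b979, 77ae77c}.
In be6b0b4's history but not 77ae77c's: {2e1118c, 4a1e8d9, 7460cb8, b2ca4fe, be6b0b4} — 5 commits.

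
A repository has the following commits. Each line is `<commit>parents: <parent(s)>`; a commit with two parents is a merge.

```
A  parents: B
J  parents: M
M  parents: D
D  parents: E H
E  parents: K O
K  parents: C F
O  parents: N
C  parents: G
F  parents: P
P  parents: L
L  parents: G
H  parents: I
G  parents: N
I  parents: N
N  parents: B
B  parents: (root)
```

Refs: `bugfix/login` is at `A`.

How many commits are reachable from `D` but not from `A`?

Reachable from D: {B, C, D, E, F, G, H, I, K, L, N, O, P}.
Reachable from A: {A, B}.
In D's history but not A's: {C, D, E, F, G, H, I, K, L, N, O, P} — 12 commits.

12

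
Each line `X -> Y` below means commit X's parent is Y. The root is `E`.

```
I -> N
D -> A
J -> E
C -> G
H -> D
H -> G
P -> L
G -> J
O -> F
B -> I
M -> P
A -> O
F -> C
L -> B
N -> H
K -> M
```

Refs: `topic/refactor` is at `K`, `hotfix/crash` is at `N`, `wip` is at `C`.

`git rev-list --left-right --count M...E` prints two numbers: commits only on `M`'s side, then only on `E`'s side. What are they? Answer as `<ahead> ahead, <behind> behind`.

14 ahead, 0 behind

Reachable from M: {A, B, C, D, E, F, G, H, I, J, L, M, N, O, P}.
Reachable from E: {E}.
Only in M's history (ahead): {A, B, C, D, F, G, H, I, J, L, M, N, O, P} — 14.
Only in E's history (behind): {} — 0.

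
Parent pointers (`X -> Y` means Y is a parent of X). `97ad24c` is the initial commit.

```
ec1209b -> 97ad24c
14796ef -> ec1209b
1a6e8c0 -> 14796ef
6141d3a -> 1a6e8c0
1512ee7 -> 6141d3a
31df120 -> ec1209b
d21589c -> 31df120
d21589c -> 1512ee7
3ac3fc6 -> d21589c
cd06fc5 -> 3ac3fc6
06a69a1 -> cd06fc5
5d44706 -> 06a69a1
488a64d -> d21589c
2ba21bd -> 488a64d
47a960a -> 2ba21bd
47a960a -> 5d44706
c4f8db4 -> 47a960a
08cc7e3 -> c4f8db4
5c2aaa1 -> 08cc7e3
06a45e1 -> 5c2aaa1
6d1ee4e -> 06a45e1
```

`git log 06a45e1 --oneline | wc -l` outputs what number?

Walking parent pointers from 06a45e1: reachable set = {06a45e1, 06a69a1, 08cc7e3, 14796ef, 1512ee7, 1a6e8c0, 2ba21bd, 31df120, 3ac3fc6, 47a960a, 488a64d, 5c2aaa1, 5d44706, 6141d3a, 97ad24c, c4f8db4, cd06fc5, d21589c, ec1209b}.
That is 19 commits.

19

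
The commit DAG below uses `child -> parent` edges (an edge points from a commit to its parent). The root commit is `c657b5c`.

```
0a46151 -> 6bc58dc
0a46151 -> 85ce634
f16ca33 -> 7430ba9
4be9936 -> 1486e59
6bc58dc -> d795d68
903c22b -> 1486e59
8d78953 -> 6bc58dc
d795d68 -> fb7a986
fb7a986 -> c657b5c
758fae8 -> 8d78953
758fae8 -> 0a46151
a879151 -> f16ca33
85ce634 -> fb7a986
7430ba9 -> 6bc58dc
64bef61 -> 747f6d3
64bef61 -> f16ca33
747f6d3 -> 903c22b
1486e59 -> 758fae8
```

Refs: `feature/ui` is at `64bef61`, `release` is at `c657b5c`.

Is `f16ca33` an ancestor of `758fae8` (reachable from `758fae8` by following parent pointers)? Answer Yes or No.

Ancestors of 758fae8: {0a46151, 6bc58dc, 758fae8, 85ce634, 8d78953, c657b5c, d795d68, fb7a986}.
f16ca33 is not in that set, so it is not an ancestor of 758fae8.

No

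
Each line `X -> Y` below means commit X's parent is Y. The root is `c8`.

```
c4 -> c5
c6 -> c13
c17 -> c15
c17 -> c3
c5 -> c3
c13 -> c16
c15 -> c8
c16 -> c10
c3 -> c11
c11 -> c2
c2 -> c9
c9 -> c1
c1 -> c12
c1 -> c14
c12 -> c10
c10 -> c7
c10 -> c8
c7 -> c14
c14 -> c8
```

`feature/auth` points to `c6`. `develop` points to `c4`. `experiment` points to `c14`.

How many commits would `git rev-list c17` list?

Walking parent pointers from c17: reachable set = {c1, c10, c11, c12, c14, c15, c17, c2, c3, c7, c8, c9}.
That is 12 commits.

12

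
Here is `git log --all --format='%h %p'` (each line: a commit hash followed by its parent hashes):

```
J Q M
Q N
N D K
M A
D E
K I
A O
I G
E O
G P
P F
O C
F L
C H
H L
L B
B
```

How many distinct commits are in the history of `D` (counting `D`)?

Walking parent pointers from D: reachable set = {B, C, D, E, H, L, O}.
That is 7 commits.

7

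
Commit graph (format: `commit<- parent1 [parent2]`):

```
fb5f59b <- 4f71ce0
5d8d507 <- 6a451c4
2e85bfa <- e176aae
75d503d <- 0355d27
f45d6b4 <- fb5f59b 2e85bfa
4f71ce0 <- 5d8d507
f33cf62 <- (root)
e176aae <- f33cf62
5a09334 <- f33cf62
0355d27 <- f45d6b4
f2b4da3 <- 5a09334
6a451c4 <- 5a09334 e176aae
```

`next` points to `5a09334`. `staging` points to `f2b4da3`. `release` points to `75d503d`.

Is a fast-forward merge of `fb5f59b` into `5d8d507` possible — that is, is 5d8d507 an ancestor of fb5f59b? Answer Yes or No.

A fast-forward from 5d8d507 to fb5f59b is possible iff 5d8d507 is an ancestor of fb5f59b.
Ancestors of fb5f59b: {4f71ce0, 5a09334, 5d8d507, 6a451c4, e176aae, f33cf62, fb5f59b}.
5d8d507 is among them, so fast-forward is possible.

Yes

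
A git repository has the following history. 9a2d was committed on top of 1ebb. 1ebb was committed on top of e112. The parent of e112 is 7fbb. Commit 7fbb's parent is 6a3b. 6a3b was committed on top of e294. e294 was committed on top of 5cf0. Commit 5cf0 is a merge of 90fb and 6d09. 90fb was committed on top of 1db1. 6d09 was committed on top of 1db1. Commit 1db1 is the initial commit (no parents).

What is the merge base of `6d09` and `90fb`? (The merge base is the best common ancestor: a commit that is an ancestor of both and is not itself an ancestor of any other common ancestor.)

Ancestors of 6d09: {1db1, 6d09}.
Ancestors of 90fb: {1db1, 90fb}.
Common ancestors: {1db1}.
The only common ancestor is 1db1, so it is the merge base.

1db1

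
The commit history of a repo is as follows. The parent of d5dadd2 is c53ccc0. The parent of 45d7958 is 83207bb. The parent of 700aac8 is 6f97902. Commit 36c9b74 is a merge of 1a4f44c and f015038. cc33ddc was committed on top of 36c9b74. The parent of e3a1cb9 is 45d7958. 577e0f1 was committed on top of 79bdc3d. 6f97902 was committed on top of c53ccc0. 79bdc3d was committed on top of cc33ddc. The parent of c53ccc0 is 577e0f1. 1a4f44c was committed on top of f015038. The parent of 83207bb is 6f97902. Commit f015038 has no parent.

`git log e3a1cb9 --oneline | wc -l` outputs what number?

Walking parent pointers from e3a1cb9: reachable set = {1a4f44c, 36c9b74, 45d7958, 577e0f1, 6f97902, 79bdc3d, 83207bb, c53ccc0, cc33ddc, e3a1cb9, f015038}.
That is 11 commits.

11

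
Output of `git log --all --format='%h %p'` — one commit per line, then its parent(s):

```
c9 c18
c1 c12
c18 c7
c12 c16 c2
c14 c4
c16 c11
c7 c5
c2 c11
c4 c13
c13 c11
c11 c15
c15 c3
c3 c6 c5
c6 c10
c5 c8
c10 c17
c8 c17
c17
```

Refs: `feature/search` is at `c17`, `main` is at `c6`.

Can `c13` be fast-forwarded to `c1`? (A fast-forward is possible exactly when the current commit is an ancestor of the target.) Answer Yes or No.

A fast-forward from c13 to c1 is possible iff c13 is an ancestor of c1.
Ancestors of c1: {c1, c10, c11, c12, c15, c16, c17, c2, c3, c5, c6, c8}.
c13 is not among them, so fast-forward is not possible.

No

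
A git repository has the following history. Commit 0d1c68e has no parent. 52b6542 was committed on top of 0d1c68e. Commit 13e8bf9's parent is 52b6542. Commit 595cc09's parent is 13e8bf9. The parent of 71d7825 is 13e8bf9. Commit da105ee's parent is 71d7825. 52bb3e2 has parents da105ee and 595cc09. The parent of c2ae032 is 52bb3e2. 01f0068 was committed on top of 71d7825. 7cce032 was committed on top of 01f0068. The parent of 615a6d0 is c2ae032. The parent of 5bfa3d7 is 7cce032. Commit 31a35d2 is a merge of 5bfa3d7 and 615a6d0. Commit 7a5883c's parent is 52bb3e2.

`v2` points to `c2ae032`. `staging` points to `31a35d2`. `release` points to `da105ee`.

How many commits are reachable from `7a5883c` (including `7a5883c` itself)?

Walking parent pointers from 7a5883c: reachable set = {0d1c68e, 13e8bf9, 52b6542, 52bb3e2, 595cc09, 71d7825, 7a5883c, da105ee}.
That is 8 commits.

8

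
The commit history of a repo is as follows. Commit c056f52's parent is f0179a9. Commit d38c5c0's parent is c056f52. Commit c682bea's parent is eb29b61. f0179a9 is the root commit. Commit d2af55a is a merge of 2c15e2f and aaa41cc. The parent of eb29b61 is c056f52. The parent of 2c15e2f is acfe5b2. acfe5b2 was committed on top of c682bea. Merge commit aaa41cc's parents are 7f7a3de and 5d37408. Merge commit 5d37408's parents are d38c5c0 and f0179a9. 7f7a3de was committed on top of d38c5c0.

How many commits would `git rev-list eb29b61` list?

3

Walking parent pointers from eb29b61: reachable set = {c056f52, eb29b61, f0179a9}.
That is 3 commits.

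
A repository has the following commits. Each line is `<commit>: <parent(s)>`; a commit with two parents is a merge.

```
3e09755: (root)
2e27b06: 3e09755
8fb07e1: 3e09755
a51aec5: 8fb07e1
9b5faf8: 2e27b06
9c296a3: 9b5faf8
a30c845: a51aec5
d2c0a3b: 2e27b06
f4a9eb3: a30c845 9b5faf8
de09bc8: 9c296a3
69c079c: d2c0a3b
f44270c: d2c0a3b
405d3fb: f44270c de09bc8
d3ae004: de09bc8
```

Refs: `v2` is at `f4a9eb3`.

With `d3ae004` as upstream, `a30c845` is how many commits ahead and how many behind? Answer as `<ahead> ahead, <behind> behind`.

Reachable from a30c845: {3e09755, 8fb07e1, a30c845, a51aec5}.
Reachable from d3ae004: {2e27b06, 3e09755, 9b5faf8, 9c296a3, d3ae004, de09bc8}.
Only in a30c845's history (ahead): {8fb07e1, a30c845, a51aec5} — 3.
Only in d3ae004's history (behind): {2e27b06, 9b5faf8, 9c296a3, d3ae004, de09bc8} — 5.

3 ahead, 5 behind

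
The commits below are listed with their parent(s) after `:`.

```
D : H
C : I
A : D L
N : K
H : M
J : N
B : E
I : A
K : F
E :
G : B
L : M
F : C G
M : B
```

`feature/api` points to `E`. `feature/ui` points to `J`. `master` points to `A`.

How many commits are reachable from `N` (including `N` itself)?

Walking parent pointers from N: reachable set = {A, B, C, D, E, F, G, H, I, K, L, M, N}.
That is 13 commits.

13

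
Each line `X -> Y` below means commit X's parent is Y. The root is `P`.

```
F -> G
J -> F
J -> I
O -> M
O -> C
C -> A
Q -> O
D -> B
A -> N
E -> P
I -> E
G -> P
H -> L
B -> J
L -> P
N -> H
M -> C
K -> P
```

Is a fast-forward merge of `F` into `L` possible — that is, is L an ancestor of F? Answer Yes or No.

A fast-forward from L to F is possible iff L is an ancestor of F.
Ancestors of F: {F, G, P}.
L is not among them, so fast-forward is not possible.

No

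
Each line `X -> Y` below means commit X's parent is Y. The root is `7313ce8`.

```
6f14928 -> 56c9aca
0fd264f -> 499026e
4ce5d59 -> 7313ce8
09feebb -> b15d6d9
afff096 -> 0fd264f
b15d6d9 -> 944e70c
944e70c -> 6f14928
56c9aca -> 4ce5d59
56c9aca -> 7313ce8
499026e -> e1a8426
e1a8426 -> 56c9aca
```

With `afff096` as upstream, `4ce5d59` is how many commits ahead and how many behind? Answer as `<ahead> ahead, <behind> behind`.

0 ahead, 5 behind

Reachable from 4ce5d59: {4ce5d59, 7313ce8}.
Reachable from afff096: {0fd264f, 499026e, 4ce5d59, 56c9aca, 7313ce8, afff096, e1a8426}.
Only in 4ce5d59's history (ahead): {} — 0.
Only in afff096's history (behind): {0fd264f, 499026e, 56c9aca, afff096, e1a8426} — 5.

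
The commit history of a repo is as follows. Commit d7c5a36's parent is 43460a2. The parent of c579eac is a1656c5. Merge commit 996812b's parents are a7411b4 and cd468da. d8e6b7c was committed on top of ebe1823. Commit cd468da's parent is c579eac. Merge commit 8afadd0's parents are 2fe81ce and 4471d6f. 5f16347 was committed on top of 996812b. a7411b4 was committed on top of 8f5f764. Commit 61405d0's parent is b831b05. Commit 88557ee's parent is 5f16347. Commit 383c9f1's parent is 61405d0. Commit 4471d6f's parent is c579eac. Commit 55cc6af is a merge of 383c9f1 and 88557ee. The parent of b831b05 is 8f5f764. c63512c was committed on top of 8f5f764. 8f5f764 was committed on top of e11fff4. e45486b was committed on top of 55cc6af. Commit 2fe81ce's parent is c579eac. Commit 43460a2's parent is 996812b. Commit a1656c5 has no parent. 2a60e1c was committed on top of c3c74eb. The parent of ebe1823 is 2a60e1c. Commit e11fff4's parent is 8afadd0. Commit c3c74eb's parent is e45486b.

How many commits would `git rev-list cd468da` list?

Walking parent pointers from cd468da: reachable set = {a1656c5, c579eac, cd468da}.
That is 3 commits.

3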